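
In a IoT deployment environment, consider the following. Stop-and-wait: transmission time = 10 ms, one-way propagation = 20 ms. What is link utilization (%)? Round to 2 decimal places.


Given: Ttrans = 10 ms, Tprop = 20 ms
RTT = 2 * Tprop = 2 * 20 = 40 ms
U = Ttrans / (Ttrans + RTT)
U = 10 / (10 + 40)
U = 10 / 50 = 0.2
U% = 20.00%

20.00


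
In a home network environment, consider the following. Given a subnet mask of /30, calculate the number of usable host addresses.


Given: subnet mask /30
Host bits = 32 - 30 = 2
Total addresses = 2^2 = 4
Usable hosts = 4 - 2 (network + broadcast) = 2

2


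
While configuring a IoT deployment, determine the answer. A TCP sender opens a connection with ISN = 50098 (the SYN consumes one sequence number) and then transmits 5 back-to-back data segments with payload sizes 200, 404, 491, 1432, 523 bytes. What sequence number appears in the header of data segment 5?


The SYN occupies sequence number ISN = 50098, so the first data byte is ISN + 1 = 50099.
SEQ of data segment i = (ISN + 1) + sum of payload sizes of segments 1..i-1.
Segment 1: SEQ = 50099, payload = 200 bytes
Segment 2: SEQ = 50299, payload = 404 bytes
Segment 3: SEQ = 50703, payload = 491 bytes
Segment 4: SEQ = 51194, payload = 1432 bytes
Segment 5: SEQ = 52626, payload = 523 bytes
SEQ of segment 5 = 50099 + 200 + 404 + 491 + 1432 = 52626

52626


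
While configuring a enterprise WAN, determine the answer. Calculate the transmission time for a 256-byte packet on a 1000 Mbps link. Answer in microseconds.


Given: packet = 256 bytes, bandwidth = 1000 Mbps
Packet in bits = 256 * 8 = 2048 bits
Bandwidth = 1000 * 10^6 = 1000000000 bps
Time = 2048 / 1000000000 seconds
Time in us = 2048 * 10^6 / 1000000000 = 2.048

2.048


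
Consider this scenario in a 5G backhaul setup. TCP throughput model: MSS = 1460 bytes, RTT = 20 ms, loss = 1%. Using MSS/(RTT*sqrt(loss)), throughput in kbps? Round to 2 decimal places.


Given: MSS = 1460 bytes, RTT = 20 ms, loss = 1%
RTT in seconds = 20 / 1000 = 0.02
Loss rate = 1% = 0.01
sqrt(loss) = sqrt(0.01) = 0.1
Throughput (bytes/s) = 1460 / (0.02 * 0.1) = 730000.0000
Throughput (kbps) = 730000.0000 * 8 / 1000 = 5840.000000 -> 5840.00 kbps (2 dp)

5840.00


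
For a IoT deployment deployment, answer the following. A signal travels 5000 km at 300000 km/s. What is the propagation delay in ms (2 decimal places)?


Given: distance = 5000 km, speed = 300000 km/s
Delay = distance / speed = 5000 / 300000 seconds
Delay in ms = 5000 * 1000 / 300000
Delay = 16.6667 ms
Rounded to 2 dp = 16.67 ms

16.67


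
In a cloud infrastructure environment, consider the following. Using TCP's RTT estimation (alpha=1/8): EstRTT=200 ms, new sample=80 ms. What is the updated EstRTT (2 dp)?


Given: EstRTT = 200 ms, SampleRTT = 80 ms, alpha = 1/8
New EstRTT = (1 - alpha) * EstRTT + alpha * SampleRTT
(7/8) * 200 = 175
(1/8) * 80 = 10
New EstRTT = 175 + 10 = 185 ms -> 185.00 ms (2 dp)

185.00


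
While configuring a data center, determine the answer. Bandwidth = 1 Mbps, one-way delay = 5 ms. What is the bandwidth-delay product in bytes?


Given: bandwidth = 1 Mbps, delay = 5 ms
BDP in bits = 1 * 10^6 * 5 / 1000
BDP in bits = 5000
BDP in bytes = 5000 / 8 = 625

625


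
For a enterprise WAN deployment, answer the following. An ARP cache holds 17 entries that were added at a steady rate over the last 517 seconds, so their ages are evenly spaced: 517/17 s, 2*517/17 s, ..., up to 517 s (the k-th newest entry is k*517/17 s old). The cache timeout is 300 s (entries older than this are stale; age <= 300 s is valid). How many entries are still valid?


Ages are k * 517/17 s for k = 1..17 (spacing = 30.4118 s).
Entry k is valid iff k * 517/17 <= 300 iff k <= 17 * 300 / 517 = 9.8646
n_valid = floor(9.8646) = 9
(n_stale = 17 - 9 = 8)

9


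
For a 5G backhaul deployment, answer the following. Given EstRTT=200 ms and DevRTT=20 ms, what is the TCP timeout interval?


Given: EstRTT = 200 ms, DevRTT = 20 ms
Timeout = EstRTT + 4 * DevRTT
4 * DevRTT = 4 * 20 = 80
Timeout = 200 + 80 = 280 ms

280


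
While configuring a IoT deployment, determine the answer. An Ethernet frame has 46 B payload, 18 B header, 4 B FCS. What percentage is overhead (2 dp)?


Given: payload = 46 B, header = 18 B, trailer = 4 B
Overhead bytes = header + trailer = 18 + 4 = 22
Total frame = payload + overhead = 46 + 22 = 68
Overhead % = 22 / 68 * 100 = 32.3529% -> 32.35% (2 dp)

32.35


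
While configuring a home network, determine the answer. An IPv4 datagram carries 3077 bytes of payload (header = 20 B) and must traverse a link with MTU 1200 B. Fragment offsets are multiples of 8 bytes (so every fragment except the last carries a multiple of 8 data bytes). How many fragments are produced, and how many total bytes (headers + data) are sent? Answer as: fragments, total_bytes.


Max data per non-final fragment = floor((MTU - header)/8)*8 = floor((1200 - 20)/8)*8 = floor(1180/8)*8 = 1176 B
Final fragment needs no 8-byte alignment: it can carry up to MTU - header = 1180 B
Non-final fragments needed = ceil((payload - 1180) / 1176) = ceil(1897/1176) = ceil(1.6131) = 2
Number of fragments = 2 + 1 = 3
Fragment sizes (data): 2 * 1176 B + 725 B (last, 725 <= 1180 OK)
Total bytes sent = payload + n_frags * header = 3077 + 3*20 = 3077 + 60 = 3137 B

3, 3137


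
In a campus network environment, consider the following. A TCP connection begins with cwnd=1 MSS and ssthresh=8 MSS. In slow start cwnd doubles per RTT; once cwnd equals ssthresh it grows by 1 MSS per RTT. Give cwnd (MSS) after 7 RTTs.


RTT 0: cwnd = 1 MSS (initial)
RTT 1: cwnd = 2 MSS (slow start, doubled)
RTT 2: cwnd = 4 MSS (slow start, doubled)
RTT 3: cwnd = 8 MSS (slow start, doubled)
RTT 4: cwnd = 9 MSS (congestion avoidance, +1)
RTT 5: cwnd = 10 MSS (congestion avoidance, +1)
RTT 6: cwnd = 11 MSS (congestion avoidance, +1)
RTT 7: cwnd = 12 MSS (congestion avoidance, +1)

12


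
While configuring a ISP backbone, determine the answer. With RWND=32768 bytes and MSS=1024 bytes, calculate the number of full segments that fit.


Given: RWND = 32768 bytes, MSS = 1024 bytes
Full segments = floor(RWND / MSS)
Full segments = floor(32768 / 1024)
Full segments = floor(32.0) = 32

32


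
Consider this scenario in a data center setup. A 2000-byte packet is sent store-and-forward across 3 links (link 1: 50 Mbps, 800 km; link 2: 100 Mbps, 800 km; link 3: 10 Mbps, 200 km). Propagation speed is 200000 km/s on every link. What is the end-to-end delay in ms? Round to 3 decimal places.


Packet = 2000 bytes = 16000 bits. Store-and-forward: sum (t_trans + t_prop) per link.
Link 1: t_trans = 16000/(50*10^6) s = 0.3200 ms; t_prop = 800/200000 s = 4.0000 ms; subtotal = 4.3200 ms
Link 2: t_trans = 16000/(100*10^6) s = 0.1600 ms; t_prop = 800/200000 s = 4.0000 ms; subtotal = 4.1600 ms
Link 3: t_trans = 16000/(10*10^6) s = 1.6000 ms; t_prop = 200/200000 s = 1.0000 ms; subtotal = 2.6000 ms
End-to-end = 4.3200 + 4.1600 + 2.6000 = 11.0800 ms -> 11.080 ms (3 dp)

11.080


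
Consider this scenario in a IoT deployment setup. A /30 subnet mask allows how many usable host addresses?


Given: subnet mask /30
Host bits = 32 - 30 = 2
Total addresses = 2^2 = 4
Usable hosts = 4 - 2 (network + broadcast) = 2

2


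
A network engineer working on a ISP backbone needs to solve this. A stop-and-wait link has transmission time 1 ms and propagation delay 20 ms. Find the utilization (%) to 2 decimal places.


Given: Ttrans = 1 ms, Tprop = 20 ms
RTT = 2 * Tprop = 2 * 20 = 40 ms
U = Ttrans / (Ttrans + RTT)
U = 1 / (1 + 40)
U = 1 / 41 = 0.02439
U% = 2.44%

2.44


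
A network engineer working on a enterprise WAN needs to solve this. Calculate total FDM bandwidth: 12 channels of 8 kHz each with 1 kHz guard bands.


Given: 12 channels, 8 kHz each, guard = 1 kHz
Channel bandwidth = 12 * 8 = 96 kHz
Guard bands = 11 gaps * 1 kHz = 11 kHz
Total = 96 + 11 = 107 kHz

107


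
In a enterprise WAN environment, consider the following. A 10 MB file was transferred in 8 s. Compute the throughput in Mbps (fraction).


Given: file = 10 MB, time = 8 s
File in Mb = 10 * 8 = 80 Mb
Throughput = 80 / 8 Mbps
Throughput = 10 Mbps

10


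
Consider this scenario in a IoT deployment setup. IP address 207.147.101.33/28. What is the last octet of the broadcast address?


Given: IP = 207.147.101.33, prefix = /28
Host bits = 32 - 28 = 4
Network last octet = 33 AND mask = 32
Host part size = 2^4 - 1 = 15
Broadcast last octet = 32 OR 15 = 47

47


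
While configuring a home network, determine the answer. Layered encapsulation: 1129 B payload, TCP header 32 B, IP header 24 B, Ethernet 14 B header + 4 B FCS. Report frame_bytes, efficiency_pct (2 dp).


TCP segment = 1129 + 32 = 1161 B
IP packet = 1161 + 24 = 1185 B
Ethernet frame = 1185 + 14 + 4 = 1203 B
Efficiency = app / frame = 1129 / 1203 = 0.938487 = 93.8487% -> 93.85% (2 dp)

1203, 93.85


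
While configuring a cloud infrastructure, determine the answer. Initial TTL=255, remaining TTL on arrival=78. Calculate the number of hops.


Given: initial TTL = 255, received TTL = 78
Hops = initial TTL - received TTL
Hops = 255 - 78 = 177

177


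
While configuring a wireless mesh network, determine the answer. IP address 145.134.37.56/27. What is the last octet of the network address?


Given: IP = 145.134.37.56, prefix = /27
Subnet mask = 255.255.255.224
Last octet of IP: 56
Last octet of mask: 224
Network last octet = 56 AND 224 = 32

32


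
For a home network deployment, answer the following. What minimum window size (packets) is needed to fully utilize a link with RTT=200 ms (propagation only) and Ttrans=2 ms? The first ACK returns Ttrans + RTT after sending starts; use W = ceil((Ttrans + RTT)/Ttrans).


Given: Ttrans = 2 ms, RTT = 200 ms (= 2 * Tprop, Tprop = 100 ms)
Time until first ACK returns = Ttrans + RTT = 2 + 200 = 202 ms
Need W * Ttrans >= Ttrans + RTT  ->  W >= (Ttrans + RTT) / Ttrans
(Ttrans + RTT) / Ttrans = 202 / 2 = 101
W_min = ceil(101) = 101

101


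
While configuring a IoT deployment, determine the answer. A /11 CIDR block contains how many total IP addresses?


Given: CIDR prefix /11
Host bits = 32 - 11 = 21
Total addresses = 2^21 = 2097152

2097152


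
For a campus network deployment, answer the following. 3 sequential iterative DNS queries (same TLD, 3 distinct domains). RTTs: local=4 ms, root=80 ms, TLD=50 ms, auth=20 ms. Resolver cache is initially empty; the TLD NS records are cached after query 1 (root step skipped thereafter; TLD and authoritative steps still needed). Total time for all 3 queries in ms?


Lookup 1 (cold cache): local + root + TLD + auth = 4 + 80 + 50 + 20 = 154 ms
Lookups 2..3 (TLD NS cached -> skip root; new domain -> still ask TLD and auth): local + TLD + auth = 4 + 50 + 20 = 74 ms each
Remaining 2 lookups: 2 * 74 = 148 ms
Total = 154 + 148 = 302 ms

302


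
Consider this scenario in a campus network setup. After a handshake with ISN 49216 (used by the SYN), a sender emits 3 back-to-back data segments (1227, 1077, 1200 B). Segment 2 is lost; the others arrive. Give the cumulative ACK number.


SYN uses sequence number 49216; first data byte = ISN + 1 = 49217.
Segment 1: SEQ = 49217, len = 1227 B, covers [49217, 50443]
Segment 2: SEQ = 50444, len = 1077 B, covers [50444, 51520] [LOST]
Segment 3: SEQ = 51521, len = 1200 B, covers [51521, 52720]
In-order data received: bytes [49217, 50443] (segments 1..1).
Segment 2 missing -> gap begins at byte 50444; later segments buffered out of order.
Cumulative ACK = next expected in-order byte = 49217 + 1227 = 50444

50444


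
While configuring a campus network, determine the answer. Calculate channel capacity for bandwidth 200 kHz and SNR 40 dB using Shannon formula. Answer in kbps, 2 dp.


Given: B = 200 kHz, SNR = 40 dB
SNR linear = 10^(40/10) = 10000
1 + SNR = 10001
log2(10001) = 13.2878566418
C = 200 * 1000 * 13.2878566418 = 2657571.3284 bps
C = 2657.571328 kbps -> 2657.57 kbps (2 dp)

2657.57


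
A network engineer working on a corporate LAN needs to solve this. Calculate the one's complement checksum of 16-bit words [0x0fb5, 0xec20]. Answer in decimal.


Given words: [0x0fb5, 0xec20]
Step 1: Sum all words
Raw sum = 4021 + 60448 = 64469
One's complement = ~64469 & 0xFFFF = 1066

1066


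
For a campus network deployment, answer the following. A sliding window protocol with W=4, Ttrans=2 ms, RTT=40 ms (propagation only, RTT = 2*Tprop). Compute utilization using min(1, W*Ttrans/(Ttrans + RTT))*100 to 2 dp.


Given: W = 4, Ttrans = 2 ms, RTT = 40 ms (= 2 * Tprop, Tprop = 20 ms)
Cycle time = Ttrans + RTT = 2 + 40 = 42 ms (first packet sent until its ACK returns)
W * Ttrans = 4 * 2 = 8 ms of sending per cycle
W * Ttrans / (Ttrans + RTT) = 8 / 42 = 0.190476
U = min(1, 0.190476) = 0.190476
U% = 19.05%

19.05


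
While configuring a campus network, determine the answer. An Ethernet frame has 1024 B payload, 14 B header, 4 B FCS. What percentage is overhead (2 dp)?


Given: payload = 1024 B, header = 14 B, trailer = 4 B
Overhead bytes = header + trailer = 14 + 4 = 18
Total frame = payload + overhead = 1024 + 18 = 1042
Overhead % = 18 / 1042 * 100 = 1.7274% -> 1.73% (2 dp)

1.73


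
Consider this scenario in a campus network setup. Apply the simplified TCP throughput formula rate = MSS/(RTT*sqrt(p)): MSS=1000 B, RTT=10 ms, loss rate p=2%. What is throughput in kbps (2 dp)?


Given: MSS = 1000 bytes, RTT = 10 ms, loss = 2%
RTT in seconds = 10 / 1000 = 0.01
Loss rate = 2% = 0.02
sqrt(loss) = sqrt(0.02) = 0.141421356237
Throughput (bytes/s) = 1000 / (0.01 * 0.141421356237) = 707106.7812
Throughput (kbps) = 707106.7812 * 8 / 1000 = 5656.854249 -> 5656.85 kbps (2 dp)

5656.85


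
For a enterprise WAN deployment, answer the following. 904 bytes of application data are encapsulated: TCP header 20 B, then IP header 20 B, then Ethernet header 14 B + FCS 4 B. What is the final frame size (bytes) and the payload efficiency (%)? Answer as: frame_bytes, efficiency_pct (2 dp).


TCP segment = 904 + 20 = 924 B
IP packet = 924 + 20 = 944 B
Ethernet frame = 944 + 14 + 4 = 962 B
Efficiency = app / frame = 904 / 962 = 0.939709 = 93.9709% -> 93.97% (2 dp)

962, 93.97


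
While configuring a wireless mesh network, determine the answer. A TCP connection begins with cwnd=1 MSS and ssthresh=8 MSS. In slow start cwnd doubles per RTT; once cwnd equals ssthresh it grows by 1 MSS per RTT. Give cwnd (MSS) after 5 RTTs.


RTT 0: cwnd = 1 MSS (initial)
RTT 1: cwnd = 2 MSS (slow start, doubled)
RTT 2: cwnd = 4 MSS (slow start, doubled)
RTT 3: cwnd = 8 MSS (slow start, doubled)
RTT 4: cwnd = 9 MSS (congestion avoidance, +1)
RTT 5: cwnd = 10 MSS (congestion avoidance, +1)

10


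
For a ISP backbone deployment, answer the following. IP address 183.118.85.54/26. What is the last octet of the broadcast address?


Given: IP = 183.118.85.54, prefix = /26
Host bits = 32 - 26 = 6
Network last octet = 54 AND mask = 0
Host part size = 2^6 - 1 = 63
Broadcast last octet = 0 OR 63 = 63

63


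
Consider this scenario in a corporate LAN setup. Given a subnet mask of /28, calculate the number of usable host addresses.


Given: subnet mask /28
Host bits = 32 - 28 = 4
Total addresses = 2^4 = 16
Usable hosts = 16 - 2 (network + broadcast) = 14

14


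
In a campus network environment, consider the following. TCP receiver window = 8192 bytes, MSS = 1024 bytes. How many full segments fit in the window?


Given: RWND = 8192 bytes, MSS = 1024 bytes
Full segments = floor(RWND / MSS)
Full segments = floor(8192 / 1024)
Full segments = floor(8.0) = 8

8


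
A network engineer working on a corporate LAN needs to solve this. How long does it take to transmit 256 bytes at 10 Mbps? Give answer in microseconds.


Given: packet = 256 bytes, bandwidth = 10 Mbps
Packet in bits = 256 * 8 = 2048 bits
Bandwidth = 10 * 10^6 = 10000000 bps
Time = 2048 / 10000000 seconds
Time in us = 2048 * 10^6 / 10000000 = 204.8

204.8


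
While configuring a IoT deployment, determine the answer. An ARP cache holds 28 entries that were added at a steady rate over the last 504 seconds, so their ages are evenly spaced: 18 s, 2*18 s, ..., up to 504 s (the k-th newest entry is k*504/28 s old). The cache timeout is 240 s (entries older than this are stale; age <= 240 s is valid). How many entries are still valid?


Ages are k * 504/28 s for k = 1..28 (spacing = 18.0000 s).
Entry k is valid iff k * 504/28 <= 240 iff k <= 28 * 240 / 504 = 13.3333
n_valid = floor(13.3333) = 13
(n_stale = 28 - 13 = 15)

13


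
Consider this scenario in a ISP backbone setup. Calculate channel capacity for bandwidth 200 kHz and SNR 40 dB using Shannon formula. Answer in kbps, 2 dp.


Given: B = 200 kHz, SNR = 40 dB
SNR linear = 10^(40/10) = 10000
1 + SNR = 10001
log2(10001) = 13.2878566418
C = 200 * 1000 * 13.2878566418 = 2657571.3284 bps
C = 2657.571328 kbps -> 2657.57 kbps (2 dp)

2657.57


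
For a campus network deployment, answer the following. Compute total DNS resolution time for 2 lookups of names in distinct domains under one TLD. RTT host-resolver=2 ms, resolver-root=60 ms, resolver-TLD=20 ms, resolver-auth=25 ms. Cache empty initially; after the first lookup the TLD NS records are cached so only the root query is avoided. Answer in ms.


Lookup 1 (cold cache): local + root + TLD + auth = 2 + 60 + 20 + 25 = 107 ms
Lookups 2..2 (TLD NS cached -> skip root; new domain -> still ask TLD and auth): local + TLD + auth = 2 + 20 + 25 = 47 ms each
Remaining 1 lookups: 1 * 47 = 47 ms
Total = 107 + 47 = 154 ms

154


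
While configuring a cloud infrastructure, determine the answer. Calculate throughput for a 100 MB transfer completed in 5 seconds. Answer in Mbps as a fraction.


Given: file = 100 MB, time = 5 s
File in Mb = 100 * 8 = 800 Mb
Throughput = 800 / 5 Mbps
Throughput = 160 Mbps

160


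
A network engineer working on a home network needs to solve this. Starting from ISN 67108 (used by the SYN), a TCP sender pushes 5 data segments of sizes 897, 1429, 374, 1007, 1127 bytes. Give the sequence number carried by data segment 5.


The SYN occupies sequence number ISN = 67108, so the first data byte is ISN + 1 = 67109.
SEQ of data segment i = (ISN + 1) + sum of payload sizes of segments 1..i-1.
Segment 1: SEQ = 67109, payload = 897 bytes
Segment 2: SEQ = 68006, payload = 1429 bytes
Segment 3: SEQ = 69435, payload = 374 bytes
Segment 4: SEQ = 69809, payload = 1007 bytes
Segment 5: SEQ = 70816, payload = 1127 bytes
SEQ of segment 5 = 67109 + 897 + 1429 + 374 + 1007 = 70816

70816


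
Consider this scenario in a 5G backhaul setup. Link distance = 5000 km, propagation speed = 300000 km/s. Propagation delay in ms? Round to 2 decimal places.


Given: distance = 5000 km, speed = 300000 km/s
Delay = distance / speed = 5000 / 300000 seconds
Delay in ms = 5000 * 1000 / 300000
Delay = 16.6667 ms
Rounded to 2 dp = 16.67 ms

16.67


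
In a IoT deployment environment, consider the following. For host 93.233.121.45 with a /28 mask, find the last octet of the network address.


Given: IP = 93.233.121.45, prefix = /28
Subnet mask = 255.255.255.240
Last octet of IP: 45
Last octet of mask: 240
Network last octet = 45 AND 240 = 32

32


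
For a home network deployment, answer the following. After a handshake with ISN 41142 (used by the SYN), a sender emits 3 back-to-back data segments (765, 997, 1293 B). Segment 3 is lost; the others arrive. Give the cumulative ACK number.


SYN uses sequence number 41142; first data byte = ISN + 1 = 41143.
Segment 1: SEQ = 41143, len = 765 B, covers [41143, 41907]
Segment 2: SEQ = 41908, len = 997 B, covers [41908, 42904]
Segment 3: SEQ = 42905, len = 1293 B, covers [42905, 44197] [LOST]
In-order data received: bytes [41143, 42904] (segments 1..2).
Segment 3 missing -> gap begins at byte 42905.
Cumulative ACK = next expected in-order byte = 41143 + 765 + 997 = 42905

42905


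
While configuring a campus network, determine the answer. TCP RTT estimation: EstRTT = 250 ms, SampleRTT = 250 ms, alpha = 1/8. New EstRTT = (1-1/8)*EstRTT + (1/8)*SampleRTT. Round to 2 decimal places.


Given: EstRTT = 250 ms, SampleRTT = 250 ms, alpha = 1/8
New EstRTT = (1 - alpha) * EstRTT + alpha * SampleRTT
(7/8) * 250 = 218.75
(1/8) * 250 = 31.25
New EstRTT = 218.75 + 31.25 = 250 ms -> 250.00 ms (2 dp)

250.00


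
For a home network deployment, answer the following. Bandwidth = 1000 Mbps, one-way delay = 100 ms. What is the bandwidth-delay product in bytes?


Given: bandwidth = 1000 Mbps, delay = 100 ms
BDP in bits = 1000 * 10^6 * 100 / 1000
BDP in bits = 100000000
BDP in bytes = 100000000 / 8 = 12500000

12500000


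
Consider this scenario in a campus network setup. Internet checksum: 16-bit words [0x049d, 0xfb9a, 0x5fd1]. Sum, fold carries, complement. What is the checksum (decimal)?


Given words: [0x049d, 0xfb9a, 0x5fd1]
Step 1: Sum all words
Raw sum = 1181 + 64410 + 24529 = 90120
Step 2: Fold carry: (24584 + 1) = 24585
One's complement = ~24585 & 0xFFFF = 40950

40950


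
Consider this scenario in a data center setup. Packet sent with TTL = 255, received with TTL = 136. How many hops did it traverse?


Given: initial TTL = 255, received TTL = 136
Hops = initial TTL - received TTL
Hops = 255 - 136 = 119

119


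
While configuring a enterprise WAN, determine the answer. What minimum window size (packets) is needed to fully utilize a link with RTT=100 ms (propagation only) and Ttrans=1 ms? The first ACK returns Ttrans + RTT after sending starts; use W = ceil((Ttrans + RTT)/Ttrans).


Given: Ttrans = 1 ms, RTT = 100 ms (= 2 * Tprop, Tprop = 50 ms)
Time until first ACK returns = Ttrans + RTT = 1 + 100 = 101 ms
Need W * Ttrans >= Ttrans + RTT  ->  W >= (Ttrans + RTT) / Ttrans
(Ttrans + RTT) / Ttrans = 101 / 1 = 101
W_min = ceil(101) = 101

101


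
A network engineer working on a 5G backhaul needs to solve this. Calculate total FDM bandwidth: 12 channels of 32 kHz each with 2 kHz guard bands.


Given: 12 channels, 32 kHz each, guard = 2 kHz
Channel bandwidth = 12 * 32 = 384 kHz
Guard bands = 11 gaps * 2 kHz = 22 kHz
Total = 384 + 22 = 406 kHz

406


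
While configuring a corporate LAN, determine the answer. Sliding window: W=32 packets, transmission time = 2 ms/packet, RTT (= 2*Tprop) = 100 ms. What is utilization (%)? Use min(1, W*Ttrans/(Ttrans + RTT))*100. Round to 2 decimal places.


Given: W = 32, Ttrans = 2 ms, RTT = 100 ms (= 2 * Tprop, Tprop = 50 ms)
Cycle time = Ttrans + RTT = 2 + 100 = 102 ms (first packet sent until its ACK returns)
W * Ttrans = 32 * 2 = 64 ms of sending per cycle
W * Ttrans / (Ttrans + RTT) = 64 / 102 = 0.627451
U = min(1, 0.627451) = 0.627451
U% = 62.75%

62.75


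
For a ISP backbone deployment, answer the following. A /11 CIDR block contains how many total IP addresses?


Given: CIDR prefix /11
Host bits = 32 - 11 = 21
Total addresses = 2^21 = 2097152

2097152


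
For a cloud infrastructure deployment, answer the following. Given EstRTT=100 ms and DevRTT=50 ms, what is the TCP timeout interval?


Given: EstRTT = 100 ms, DevRTT = 50 ms
Timeout = EstRTT + 4 * DevRTT
4 * DevRTT = 4 * 50 = 200
Timeout = 100 + 200 = 300 ms

300


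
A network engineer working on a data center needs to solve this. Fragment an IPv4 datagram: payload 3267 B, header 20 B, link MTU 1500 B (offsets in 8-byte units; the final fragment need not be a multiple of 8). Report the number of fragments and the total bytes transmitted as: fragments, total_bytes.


Max data per non-final fragment = floor((MTU - header)/8)*8 = floor((1500 - 20)/8)*8 = floor(1480/8)*8 = 1480 B
Final fragment needs no 8-byte alignment: it can carry up to MTU - header = 1480 B
Non-final fragments needed = ceil((payload - 1480) / 1480) = ceil(1787/1480) = ceil(1.2074) = 2
Number of fragments = 2 + 1 = 3
Fragment sizes (data): 2 * 1480 B + 307 B (last, 307 <= 1480 OK)
Total bytes sent = payload + n_frags * header = 3267 + 3*20 = 3267 + 60 = 3327 B

3, 3327


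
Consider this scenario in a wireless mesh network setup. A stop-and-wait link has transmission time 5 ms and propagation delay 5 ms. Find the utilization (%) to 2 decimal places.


Given: Ttrans = 5 ms, Tprop = 5 ms
RTT = 2 * Tprop = 2 * 5 = 10 ms
U = Ttrans / (Ttrans + RTT)
U = 5 / (5 + 10)
U = 5 / 15 = 0.333333
U% = 33.33%

33.33


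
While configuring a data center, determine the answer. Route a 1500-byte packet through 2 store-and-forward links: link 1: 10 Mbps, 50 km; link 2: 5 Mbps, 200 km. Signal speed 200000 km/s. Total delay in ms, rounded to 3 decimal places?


Packet = 1500 bytes = 12000 bits. Store-and-forward: sum (t_trans + t_prop) per link.
Link 1: t_trans = 12000/(10*10^6) s = 1.2000 ms; t_prop = 50/200000 s = 0.2500 ms; subtotal = 1.4500 ms
Link 2: t_trans = 12000/(5*10^6) s = 2.4000 ms; t_prop = 200/200000 s = 1.0000 ms; subtotal = 3.4000 ms
End-to-end = 1.4500 + 3.4000 = 4.8500 ms -> 4.850 ms (3 dp)

4.850


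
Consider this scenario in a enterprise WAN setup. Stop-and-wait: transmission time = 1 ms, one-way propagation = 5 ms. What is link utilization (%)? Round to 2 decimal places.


Given: Ttrans = 1 ms, Tprop = 5 ms
RTT = 2 * Tprop = 2 * 5 = 10 ms
U = Ttrans / (Ttrans + RTT)
U = 1 / (1 + 10)
U = 1 / 11 = 0.090909
U% = 9.09%

9.09


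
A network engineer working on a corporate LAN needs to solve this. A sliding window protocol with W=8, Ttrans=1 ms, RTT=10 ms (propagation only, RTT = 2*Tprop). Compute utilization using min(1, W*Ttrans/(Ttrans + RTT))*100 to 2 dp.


Given: W = 8, Ttrans = 1 ms, RTT = 10 ms (= 2 * Tprop, Tprop = 5 ms)
Cycle time = Ttrans + RTT = 1 + 10 = 11 ms (first packet sent until its ACK returns)
W * Ttrans = 8 * 1 = 8 ms of sending per cycle
W * Ttrans / (Ttrans + RTT) = 8 / 11 = 0.727273
U = min(1, 0.727273) = 0.727273
U% = 72.73%

72.73


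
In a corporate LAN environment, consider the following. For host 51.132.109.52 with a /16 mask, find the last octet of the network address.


Given: IP = 51.132.109.52, prefix = /16
Subnet mask = 255.255.0.0
Last octet of IP: 52
Last octet of mask: 0
Network last octet = 52 AND 0 = 0

0


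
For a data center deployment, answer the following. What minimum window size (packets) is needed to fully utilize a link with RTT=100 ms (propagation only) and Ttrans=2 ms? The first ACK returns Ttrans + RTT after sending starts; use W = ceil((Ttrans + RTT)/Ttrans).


Given: Ttrans = 2 ms, RTT = 100 ms (= 2 * Tprop, Tprop = 50 ms)
Time until first ACK returns = Ttrans + RTT = 2 + 100 = 102 ms
Need W * Ttrans >= Ttrans + RTT  ->  W >= (Ttrans + RTT) / Ttrans
(Ttrans + RTT) / Ttrans = 102 / 2 = 51
W_min = ceil(51) = 51

51


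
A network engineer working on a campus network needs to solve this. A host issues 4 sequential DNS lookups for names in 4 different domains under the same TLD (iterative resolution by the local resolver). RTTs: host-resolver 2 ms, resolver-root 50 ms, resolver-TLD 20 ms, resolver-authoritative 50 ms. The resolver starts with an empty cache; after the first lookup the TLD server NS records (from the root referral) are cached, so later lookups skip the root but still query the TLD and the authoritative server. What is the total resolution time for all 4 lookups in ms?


Lookup 1 (cold cache): local + root + TLD + auth = 2 + 50 + 20 + 50 = 122 ms
Lookups 2..4 (TLD NS cached -> skip root; new domain -> still ask TLD and auth): local + TLD + auth = 2 + 20 + 50 = 72 ms each
Remaining 3 lookups: 3 * 72 = 216 ms
Total = 122 + 216 = 338 ms

338


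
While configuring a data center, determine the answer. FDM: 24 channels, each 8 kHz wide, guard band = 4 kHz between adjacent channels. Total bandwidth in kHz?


Given: 24 channels, 8 kHz each, guard = 4 kHz
Channel bandwidth = 24 * 8 = 192 kHz
Guard bands = 23 gaps * 4 kHz = 92 kHz
Total = 192 + 92 = 284 kHz

284


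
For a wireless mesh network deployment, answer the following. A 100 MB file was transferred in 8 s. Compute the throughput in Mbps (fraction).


Given: file = 100 MB, time = 8 s
File in Mb = 100 * 8 = 800 Mb
Throughput = 800 / 8 Mbps
Throughput = 100 Mbps

100


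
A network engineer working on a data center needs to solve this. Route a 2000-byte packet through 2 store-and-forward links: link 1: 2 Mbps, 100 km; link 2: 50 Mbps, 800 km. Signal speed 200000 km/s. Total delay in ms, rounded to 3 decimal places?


Packet = 2000 bytes = 16000 bits. Store-and-forward: sum (t_trans + t_prop) per link.
Link 1: t_trans = 16000/(2*10^6) s = 8.0000 ms; t_prop = 100/200000 s = 0.5000 ms; subtotal = 8.5000 ms
Link 2: t_trans = 16000/(50*10^6) s = 0.3200 ms; t_prop = 800/200000 s = 4.0000 ms; subtotal = 4.3200 ms
End-to-end = 8.5000 + 4.3200 = 12.8200 ms -> 12.820 ms (3 dp)

12.820


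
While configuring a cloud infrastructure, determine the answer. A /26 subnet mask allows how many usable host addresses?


Given: subnet mask /26
Host bits = 32 - 26 = 6
Total addresses = 2^6 = 64
Usable hosts = 64 - 2 (network + broadcast) = 62

62


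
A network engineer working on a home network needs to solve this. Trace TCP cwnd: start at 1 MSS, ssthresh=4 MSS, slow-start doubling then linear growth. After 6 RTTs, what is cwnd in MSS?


RTT 0: cwnd = 1 MSS (initial)
RTT 1: cwnd = 2 MSS (slow start, doubled)
RTT 2: cwnd = 4 MSS (slow start, doubled)
RTT 3: cwnd = 5 MSS (congestion avoidance, +1)
RTT 4: cwnd = 6 MSS (congestion avoidance, +1)
RTT 5: cwnd = 7 MSS (congestion avoidance, +1)
RTT 6: cwnd = 8 MSS (congestion avoidance, +1)

8


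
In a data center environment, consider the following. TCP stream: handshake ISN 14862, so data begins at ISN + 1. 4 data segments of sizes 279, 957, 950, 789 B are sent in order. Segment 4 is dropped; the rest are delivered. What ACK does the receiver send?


SYN uses sequence number 14862; first data byte = ISN + 1 = 14863.
Segment 1: SEQ = 14863, len = 279 B, covers [14863, 15141]
Segment 2: SEQ = 15142, len = 957 B, covers [15142, 16098]
Segment 3: SEQ = 16099, len = 950 B, covers [16099, 17048]
Segment 4: SEQ = 17049, len = 789 B, covers [17049, 17837] [LOST]
In-order data received: bytes [14863, 17048] (segments 1..3).
Segment 4 missing -> gap begins at byte 17049.
Cumulative ACK = next expected in-order byte = 14863 + 279 + 957 + 950 = 17049

17049


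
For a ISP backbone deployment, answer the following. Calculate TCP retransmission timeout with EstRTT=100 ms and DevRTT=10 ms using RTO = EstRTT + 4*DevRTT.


Given: EstRTT = 100 ms, DevRTT = 10 ms
Timeout = EstRTT + 4 * DevRTT
4 * DevRTT = 4 * 10 = 40
Timeout = 100 + 40 = 140 ms

140


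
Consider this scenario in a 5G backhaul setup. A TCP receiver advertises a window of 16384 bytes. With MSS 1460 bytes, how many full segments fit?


Given: RWND = 16384 bytes, MSS = 1460 bytes
Full segments = floor(RWND / MSS)
Full segments = floor(16384 / 1460)
Full segments = floor(11.2219) = 11

11


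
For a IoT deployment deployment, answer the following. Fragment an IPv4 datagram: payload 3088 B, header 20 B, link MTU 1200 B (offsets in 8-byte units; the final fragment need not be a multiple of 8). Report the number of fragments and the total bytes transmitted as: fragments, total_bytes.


Max data per non-final fragment = floor((MTU - header)/8)*8 = floor((1200 - 20)/8)*8 = floor(1180/8)*8 = 1176 B
Final fragment needs no 8-byte alignment: it can carry up to MTU - header = 1180 B
Non-final fragments needed = ceil((payload - 1180) / 1176) = ceil(1908/1176) = ceil(1.6224) = 2
Number of fragments = 2 + 1 = 3
Fragment sizes (data): 2 * 1176 B + 736 B (last, 736 <= 1180 OK)
Total bytes sent = payload + n_frags * header = 3088 + 3*20 = 3088 + 60 = 3148 B

3, 3148


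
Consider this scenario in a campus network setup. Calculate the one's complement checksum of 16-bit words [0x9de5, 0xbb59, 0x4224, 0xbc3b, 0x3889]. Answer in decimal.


Given words: [0x9de5, 0xbb59, 0x4224, 0xbc3b, 0x3889]
Step 1: Sum all words
Raw sum = 40421 + 47961 + 16932 + 48187 + 14473 = 167974
Step 2: Fold carry: (36902 + 2) = 36904
One's complement = ~36904 & 0xFFFF = 28631

28631


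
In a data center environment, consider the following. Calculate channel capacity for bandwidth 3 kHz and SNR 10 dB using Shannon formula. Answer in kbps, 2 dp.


Given: B = 3 kHz, SNR = 10 dB
SNR linear = 10^(10/10) = 10
1 + SNR = 11
log2(11) = 3.4594316186
C = 3 * 1000 * 3.4594316186 = 10378.2949 bps
C = 10.378295 kbps -> 10.38 kbps (2 dp)

10.38


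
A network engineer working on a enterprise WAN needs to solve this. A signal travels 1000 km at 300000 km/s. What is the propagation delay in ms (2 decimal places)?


Given: distance = 1000 km, speed = 300000 km/s
Delay = distance / speed = 1000 / 300000 seconds
Delay in ms = 1000 * 1000 / 300000
Delay = 3.3333 ms
Rounded to 2 dp = 3.33 ms

3.33


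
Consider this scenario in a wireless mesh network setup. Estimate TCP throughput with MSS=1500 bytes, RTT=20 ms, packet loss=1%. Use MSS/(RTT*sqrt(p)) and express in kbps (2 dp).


Given: MSS = 1500 bytes, RTT = 20 ms, loss = 1%
RTT in seconds = 20 / 1000 = 0.02
Loss rate = 1% = 0.01
sqrt(loss) = sqrt(0.01) = 0.1
Throughput (bytes/s) = 1500 / (0.02 * 0.1) = 750000.0000
Throughput (kbps) = 750000.0000 * 8 / 1000 = 6000.000000 -> 6000.00 kbps (2 dp)

6000.00


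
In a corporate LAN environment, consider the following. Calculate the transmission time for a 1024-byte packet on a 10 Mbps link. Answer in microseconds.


Given: packet = 1024 bytes, bandwidth = 10 Mbps
Packet in bits = 1024 * 8 = 8192 bits
Bandwidth = 10 * 10^6 = 10000000 bps
Time = 8192 / 10000000 seconds
Time in us = 8192 * 10^6 / 10000000 = 819.2

819.2


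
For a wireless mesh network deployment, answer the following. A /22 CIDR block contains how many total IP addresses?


Given: CIDR prefix /22
Host bits = 32 - 22 = 10
Total addresses = 2^10 = 1024

1024


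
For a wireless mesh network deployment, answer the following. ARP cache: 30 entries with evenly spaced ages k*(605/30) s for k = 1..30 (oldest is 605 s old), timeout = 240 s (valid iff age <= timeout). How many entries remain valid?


Ages are k * 605/30 s for k = 1..30 (spacing = 20.1667 s).
Entry k is valid iff k * 605/30 <= 240 iff k <= 30 * 240 / 605 = 11.9008
n_valid = floor(11.9008) = 11
(n_stale = 30 - 11 = 19)

11


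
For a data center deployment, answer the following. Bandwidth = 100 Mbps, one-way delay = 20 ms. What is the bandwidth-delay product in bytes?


Given: bandwidth = 100 Mbps, delay = 20 ms
BDP in bits = 100 * 10^6 * 20 / 1000
BDP in bits = 2000000
BDP in bytes = 2000000 / 8 = 250000

250000


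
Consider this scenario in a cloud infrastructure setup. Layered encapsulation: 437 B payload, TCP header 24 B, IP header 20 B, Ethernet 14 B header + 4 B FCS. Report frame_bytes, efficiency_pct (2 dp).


TCP segment = 437 + 24 = 461 B
IP packet = 461 + 20 = 481 B
Ethernet frame = 481 + 14 + 4 = 499 B
Efficiency = app / frame = 437 / 499 = 0.875752 = 87.5752% -> 87.58% (2 dp)

499, 87.58


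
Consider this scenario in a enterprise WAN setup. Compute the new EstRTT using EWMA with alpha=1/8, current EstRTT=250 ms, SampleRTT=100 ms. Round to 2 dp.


Given: EstRTT = 250 ms, SampleRTT = 100 ms, alpha = 1/8
New EstRTT = (1 - alpha) * EstRTT + alpha * SampleRTT
(7/8) * 250 = 218.75
(1/8) * 100 = 12.5
New EstRTT = 218.75 + 12.5 = 231.25 ms -> 231.25 ms (2 dp)

231.25


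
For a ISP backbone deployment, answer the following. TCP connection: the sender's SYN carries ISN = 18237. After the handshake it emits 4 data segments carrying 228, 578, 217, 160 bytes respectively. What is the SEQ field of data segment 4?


The SYN occupies sequence number ISN = 18237, so the first data byte is ISN + 1 = 18238.
SEQ of data segment i = (ISN + 1) + sum of payload sizes of segments 1..i-1.
Segment 1: SEQ = 18238, payload = 228 bytes
Segment 2: SEQ = 18466, payload = 578 bytes
Segment 3: SEQ = 19044, payload = 217 bytes
Segment 4: SEQ = 19261, payload = 160 bytes
SEQ of segment 4 = 18238 + 228 + 578 + 217 = 19261

19261


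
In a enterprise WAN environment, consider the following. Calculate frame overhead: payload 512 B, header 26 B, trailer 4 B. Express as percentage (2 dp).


Given: payload = 512 B, header = 26 B, trailer = 4 B
Overhead bytes = header + trailer = 26 + 4 = 30
Total frame = payload + overhead = 512 + 30 = 542
Overhead % = 30 / 542 * 100 = 5.5351% -> 5.54% (2 dp)

5.54


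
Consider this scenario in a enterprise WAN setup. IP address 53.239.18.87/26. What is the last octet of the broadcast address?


Given: IP = 53.239.18.87, prefix = /26
Host bits = 32 - 26 = 6
Network last octet = 87 AND mask = 64
Host part size = 2^6 - 1 = 63
Broadcast last octet = 64 OR 63 = 127

127


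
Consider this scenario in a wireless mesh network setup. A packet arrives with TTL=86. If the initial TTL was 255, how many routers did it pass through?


Given: initial TTL = 255, received TTL = 86
Hops = initial TTL - received TTL
Hops = 255 - 86 = 169

169


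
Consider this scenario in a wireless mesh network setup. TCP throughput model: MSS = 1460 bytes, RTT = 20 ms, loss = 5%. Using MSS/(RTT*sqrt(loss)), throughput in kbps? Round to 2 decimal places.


Given: MSS = 1460 bytes, RTT = 20 ms, loss = 5%
RTT in seconds = 20 / 1000 = 0.02
Loss rate = 5% = 0.05
sqrt(loss) = sqrt(0.05) = 0.223606797750
Throughput (bytes/s) = 1460 / (0.02 * 0.223606797750) = 326465.9247
Throughput (kbps) = 326465.9247 * 8 / 1000 = 2611.727398 -> 2611.73 kbps (2 dp)

2611.73


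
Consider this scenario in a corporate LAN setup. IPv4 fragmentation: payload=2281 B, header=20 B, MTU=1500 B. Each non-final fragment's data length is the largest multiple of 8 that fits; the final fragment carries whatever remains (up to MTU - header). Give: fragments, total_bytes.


Max data per non-final fragment = floor((MTU - header)/8)*8 = floor((1500 - 20)/8)*8 = floor(1480/8)*8 = 1480 B
Final fragment needs no 8-byte alignment: it can carry up to MTU - header = 1480 B
Non-final fragments needed = ceil((payload - 1480) / 1480) = ceil(801/1480) = ceil(0.5412) = 1
Number of fragments = 1 + 1 = 2
Fragment sizes (data): 1 * 1480 B + 801 B (last, 801 <= 1480 OK)
Total bytes sent = payload + n_frags * header = 2281 + 2*20 = 2281 + 40 = 2321 B

2, 2321


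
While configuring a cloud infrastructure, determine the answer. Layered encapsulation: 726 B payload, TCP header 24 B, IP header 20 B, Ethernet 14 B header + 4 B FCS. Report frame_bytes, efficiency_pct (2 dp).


TCP segment = 726 + 24 = 750 B
IP packet = 750 + 20 = 770 B
Ethernet frame = 770 + 14 + 4 = 788 B
Efficiency = app / frame = 726 / 788 = 0.921320 = 92.1320% -> 92.13% (2 dp)

788, 92.13


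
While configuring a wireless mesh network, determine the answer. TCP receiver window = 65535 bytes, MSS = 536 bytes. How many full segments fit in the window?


Given: RWND = 65535 bytes, MSS = 536 bytes
Full segments = floor(RWND / MSS)
Full segments = floor(65535 / 536)
Full segments = floor(122.2668) = 122

122


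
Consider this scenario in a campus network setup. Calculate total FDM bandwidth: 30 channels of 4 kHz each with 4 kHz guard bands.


Given: 30 channels, 4 kHz each, guard = 4 kHz
Channel bandwidth = 30 * 4 = 120 kHz
Guard bands = 29 gaps * 4 kHz = 116 kHz
Total = 120 + 116 = 236 kHz

236


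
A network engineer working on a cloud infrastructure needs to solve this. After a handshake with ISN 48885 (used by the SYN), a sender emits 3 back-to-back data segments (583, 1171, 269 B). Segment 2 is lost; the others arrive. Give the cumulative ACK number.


SYN uses sequence number 48885; first data byte = ISN + 1 = 48886.
Segment 1: SEQ = 48886, len = 583 B, covers [48886, 49468]
Segment 2: SEQ = 49469, len = 1171 B, covers [49469, 50639] [LOST]
Segment 3: SEQ = 50640, len = 269 B, covers [50640, 50908]
In-order data received: bytes [48886, 49468] (segments 1..1).
Segment 2 missing -> gap begins at byte 49469; later segments buffered out of order.
Cumulative ACK = next expected in-order byte = 48886 + 583 = 49469

49469


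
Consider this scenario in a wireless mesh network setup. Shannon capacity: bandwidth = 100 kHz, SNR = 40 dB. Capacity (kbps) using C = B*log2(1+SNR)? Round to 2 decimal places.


Given: B = 100 kHz, SNR = 40 dB
SNR linear = 10^(40/10) = 10000
1 + SNR = 10001
log2(10001) = 13.2878566418
C = 100 * 1000 * 13.2878566418 = 1328785.6642 bps
C = 1328.785664 kbps -> 1328.79 kbps (2 dp)

1328.79
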